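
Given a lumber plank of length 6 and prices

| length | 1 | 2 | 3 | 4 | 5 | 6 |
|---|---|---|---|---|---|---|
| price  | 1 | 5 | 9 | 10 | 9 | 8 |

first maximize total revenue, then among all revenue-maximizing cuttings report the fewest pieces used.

2

Let r[k] be the best obtainable value from length k. For each k, try every first piece i and keep the best of price[i] + r[k−i].
r[1] = 1
r[2] = max(1+1, 5+0) = 5
r[3] = max(1+5, 5+1, 9+0) = 9
r[4] = max(1+9, 5+5, 9+1, 10+0) = 10
r[5] = max(1+10, 5+9, 9+5, 10+1, 9+0) = 14
r[6] = max(1+14, 5+10, 9+9, 10+5, 9+1, 8+0) = 18
Maximum revenue is $18.
Now minimize piece count subject to staying optimal: for each k, pieces[k] = 1 + min over i with p[i]+r[k−i]=r[k] of pieces[k−i].
pieces[3] = 1
pieces[4] = 1
pieces[5] = 2
pieces[6] = 2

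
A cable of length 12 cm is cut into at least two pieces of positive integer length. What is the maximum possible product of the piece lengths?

81

Fill m[k] for k=2..12: at each k try every first piece i and multiply by the better of (k−i) uncut or m[k−i].
m[2] = 1×max(1,0) = 1×1 = 1
m[3] = max(1×2, 2×1) = 2
m[4] = max(1×3, 2×2, 3×1) = 4
m[5] = max(1×4, 2×3, 3×2, 4×1) = 6
m[6] = max(1×6, 2×4, 3×3, 4×2, 5×1) = 9
m[7] = max(1×9, 2×6, 3×4, 4×3, 5×2, 6×1) = 12
m[8] = max(1×12, 2×9, 3×6, …, 6×2, 7×1) = 18
m[9] = max(1×18, 2×12, 3×9, …, 7×2, 8×1) = 27
m[10] = max(1×27, 2×18, 3×12, …, 8×2, 9×1) = 36
m[11] = max(1×36, 2×27, 3×18, …, 9×2, 10×1) = 54
m[12] = max(1×54, 2×36, 3×27, …, 10×2, 11×1) = 81
One optimal split: 3 + 3 + 3 + 3; product 3×3×3×3 = 81.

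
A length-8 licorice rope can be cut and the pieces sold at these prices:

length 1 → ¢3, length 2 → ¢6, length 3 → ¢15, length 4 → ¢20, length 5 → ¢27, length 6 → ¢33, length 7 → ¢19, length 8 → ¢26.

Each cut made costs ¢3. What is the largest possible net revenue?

39

Let net[k] be the best obtainable value from length k. For each k, try every first piece i and keep the best of price[i] + net[k−i] minus the 3 cut fee when i<k.
net[1] = 3
net[2] = max(3+3-3, 6+0) = 6
net[3] = max(3+6-3, 6+3-3, 15+0) = 15
net[4] = max(3+15-3, 6+6-3, 15+3-3, 20+0) = 20
net[5] = max(3+20-3, 6+15-3, 15+6-3, 20+3-3, 27+0) = 27
net[6] = max(3+27-3, 6+20-3, 15+15-3, 20+6-3, 27+3-3, 33+0) = 33
net[7] = max(3+33-3, 6+27-3, 15+20-3, …, 33+3-3, 19+0) = 33
net[8] = max(3+33-3, 6+33-3, 15+27-3, …, 19+3-3, 26+0) = 39
One optimal plan: pieces 5 + 3 (1 cut) → ¢42 − ¢3 = ¢39.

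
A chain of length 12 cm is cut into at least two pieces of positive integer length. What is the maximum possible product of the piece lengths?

Fill f[k] for k=2..12: at each k try every first piece i and multiply by the better of (k−i) uncut or f[k−i].
Small cases: f[2]=1, f[3]=2, f[4]=4, f[5]=6.
f[6] = 3·max(3,2) = 3·3 = 9
f[7] = 2·max(5,6) = 2·6 = 12
f[8] = 2·max(6,9) = 2·9 = 18
f[9] = 3·max(6,9) = 3·9 = 27
f[10] = 2·max(8,18) = 2·18 = 36
f[11] = 2·max(9,27) = 2·27 = 54
f[12] = 3·max(9,27) = 3·27 = 81
One optimal split: 3 + 3 + 3 + 3; product 3·3·3·3 = 81.

81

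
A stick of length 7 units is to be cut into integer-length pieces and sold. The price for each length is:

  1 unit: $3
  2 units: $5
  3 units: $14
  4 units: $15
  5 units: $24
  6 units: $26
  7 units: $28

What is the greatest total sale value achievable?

31

Consider every possible first cut. r[k] is the best of p[i]+r[k−i] over all sellable i≤k.
r[1] = 3
r[2] = max(3+3, 5+0) = 6
r[3] = max(3+6, 5+3, 14+0) = 14
r[4] = max(3+14, 5+6, 14+3, 15+0) = 17
r[5] = max(3+17, 5+14, 14+6, 15+3, 24+0) = 24
r[6] = max(3+24, 5+17, 14+14, 15+6, 24+3, 26+0) = 28
r[7] = max(3+28, 5+24, 14+17, …, 26+3, 28+0) = 31
One optimal cutting: 3 + 3 + 1 → $14 + $14 + $3 = $31.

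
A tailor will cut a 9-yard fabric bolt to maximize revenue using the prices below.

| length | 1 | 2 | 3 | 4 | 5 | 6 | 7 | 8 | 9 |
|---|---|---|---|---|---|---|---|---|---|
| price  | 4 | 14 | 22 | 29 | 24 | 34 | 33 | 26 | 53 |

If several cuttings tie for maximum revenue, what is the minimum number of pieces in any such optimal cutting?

3

Build r[k] bottom-up: r[k] = max over allowed piece i of (p[i] + r[k−i]).
r[1] = 4
r[2] = max(4+4, 14+0) = 14
r[3] = max(4+14, 14+4, 22+0) = 22
r[4] = max(4+22, 14+14, 22+4, 29+0) = 29
r[5] = max(4+29, 14+22, 22+14, 29+4, 24+0) = 36
r[6] = max(4+36, 14+29, 22+22, 29+14, 24+4, 34+0) = 44
r[7] = max(4+44, 14+36, 22+29, …, 34+4, 33+0) = 51
r[8] = max(4+51, 14+44, 22+36, …, 33+4, 26+0) = 58
r[9] = max(4+58, 14+51, 22+44, …, 26+4, 53+0) = 66
Maximum revenue is $66.
Now minimize piece count subject to staying optimal: for each k, pieces[k] = 1 + min over i with p[i]+r[k−i]=r[k] of pieces[k−i].
pieces[6] = 2
pieces[7] = 2
pieces[8] = 2
pieces[9] = 3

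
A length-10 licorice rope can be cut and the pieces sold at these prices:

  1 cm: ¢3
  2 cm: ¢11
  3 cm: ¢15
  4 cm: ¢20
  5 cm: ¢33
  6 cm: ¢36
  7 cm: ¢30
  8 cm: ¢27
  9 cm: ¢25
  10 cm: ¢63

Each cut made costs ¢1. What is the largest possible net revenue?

65

Consider every possible first cut. net[k] is the best of p[i]+net[k−i] over all sellable i≤k, charging 1 whenever i<k.
net[1] = 3
net[2] = 11
net[3] = 15
net[4] = 21  (first piece 2, then net[2]=11)
net[5] = 33
net[6] = 36
net[7] = 43  (first piece 2, then net[5]=33)
net[8] = 47  (first piece 3, then net[5]=33)
net[9] = 53  (first piece 2, then net[7]=43)
net[10] = 65  (first piece 5, then net[5]=33)
One optimal plan: pieces 5 + 5 (1 cut) → ¢66 − ¢1 = ¢65.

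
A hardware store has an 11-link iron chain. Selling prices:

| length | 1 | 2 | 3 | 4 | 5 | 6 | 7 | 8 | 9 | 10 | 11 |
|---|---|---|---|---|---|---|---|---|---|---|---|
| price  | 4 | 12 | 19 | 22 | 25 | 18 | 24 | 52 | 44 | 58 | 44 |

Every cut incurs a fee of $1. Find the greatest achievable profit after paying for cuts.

Consider every possible first cut. v[k] is the best of p[i]+v[k−i] over all sellable i≤k, charging 1 whenever i<k.
v[1] = 4
v[2] = max(4+4-1, 12+0) = 12
v[3] = max(4+12-1, 12+4-1, 19+0) = 19
v[4] = max(4+19-1, 12+12-1, 19+4-1, 22+0) = 23
v[5] = max(4+23-1, 12+19-1, 19+12-1, 22+4-1, 25+0) = 30
v[6] = max(4+30-1, 12+23-1, 19+19-1, 22+12-1, 25+4-1, 18+0) = 37
v[7] = max(4+37-1, 12+30-1, 19+23-1, …, 18+4-1, 24+0) = 41
v[8] = max(4+41-1, 12+37-1, 19+30-1, …, 24+4-1, 52+0) = 52
v[9] = max(4+52-1, 12+41-1, 19+37-1, …, 52+4-1, 44+0) = 55
v[10] = max(4+55-1, 12+52-1, 19+41-1, …, 44+4-1, 58+0) = 63
v[11] = max(4+63-1, 12+55-1, 19+52-1, …, 58+4-1, 44+0) = 70
One optimal plan: pieces 8 + 3 (1 cut) → $71 − $1 = $70.

70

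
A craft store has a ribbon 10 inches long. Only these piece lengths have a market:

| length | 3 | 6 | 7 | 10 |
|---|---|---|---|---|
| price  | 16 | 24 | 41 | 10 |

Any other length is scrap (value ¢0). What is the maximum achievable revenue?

57

Build best[k] bottom-up: best[k] = max over allowed piece i of (p[i] + best[k−i]).
best[1] = 0
best[2] = 0
best[3] = 16
best[4] = 16
best[5] = 16
best[6] = 32  (first piece 3, then best[3]=16)
best[7] = 41
best[8] = 41
best[9] = 48  (first piece 3, then best[6]=32)
best[10] = 57  (first piece 3, then best[7]=41)
One optimal cutting: 7 + 3 → ¢57.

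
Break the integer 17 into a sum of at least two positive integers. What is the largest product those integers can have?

Fill m[k] for k=2..17: at each k try every first piece i and multiply by the better of (k−i) uncut or m[k−i].
Small cases: m[2]=1, m[3]=2, m[4]=4, m[5]=6, m[6]=9, m[7]=12, m[8]=18, m[9]=27, m[10]=36, m[11]=54, m[12]=81.
m[13] = 2×max(11,54) = 2×54 = 108
m[14] = 2×max(12,81) = 2×81 = 162
m[15] = 3×max(12,81) = 3×81 = 243
m[16] = 2×max(14,162) = 2×162 = 324
m[17] = 2×max(15,243) = 2×243 = 486
One optimal split: 3 + 3 + 3 + 3 + 3 + 2; product 3×3×3×3×3×2 = 486.

486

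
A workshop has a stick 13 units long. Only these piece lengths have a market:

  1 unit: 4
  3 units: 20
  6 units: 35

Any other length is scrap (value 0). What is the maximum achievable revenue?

84

Build r[k] bottom-up: r[k] = max over allowed piece i of (p[i] + r[k−i]).
r[1] = 4
r[2] = 8  (first piece 1, then r[1]=4)
r[3] = max(4+8, 20+0) = 20
r[4] = max(4+20, 20+4) = 24
r[5] = max(4+24, 20+8) = 28
r[6] = max(4+28, 20+20, 35+0) = 40
r[7] = max(4+40, 20+24, 35+4) = 44
r[8] = max(4+44, 20+28, 35+8) = 48
r[9] = max(4+48, 20+40, 35+20) = 60
r[10] = max(4+60, 20+44, 35+24) = 64
r[11] = max(4+64, 20+48, 35+28) = 68
r[12] = max(4+68, 20+60, 35+40) = 80
r[13] = max(4+80, 20+64, 35+44) = 84
One optimal cutting: 3 + 3 + 3 + 3 + 1 → 84.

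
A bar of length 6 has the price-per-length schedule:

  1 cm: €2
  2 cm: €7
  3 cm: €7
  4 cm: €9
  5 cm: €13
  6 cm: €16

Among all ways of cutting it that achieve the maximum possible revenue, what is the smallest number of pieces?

Let r[k] be the best obtainable value from length k. For each k, try every first piece i and keep the best of price[i] + r[k−i].
r[1] = 2
r[2] = 7
r[3] = 9  (first piece 1, then r[2]=7)
r[4] = 14  (first piece 2, then r[2]=7)
r[5] = 16  (first piece 1, then r[4]=14)
r[6] = 21  (first piece 2, then r[4]=14)
Maximum revenue is €21.
Now minimize piece count subject to staying optimal: for each k, pieces[k] = 1 + min over i with p[i]+r[k−i]=r[k] of pieces[k−i].
pieces[3] = 2
pieces[4] = 2
pieces[5] = 3
pieces[6] = 3

3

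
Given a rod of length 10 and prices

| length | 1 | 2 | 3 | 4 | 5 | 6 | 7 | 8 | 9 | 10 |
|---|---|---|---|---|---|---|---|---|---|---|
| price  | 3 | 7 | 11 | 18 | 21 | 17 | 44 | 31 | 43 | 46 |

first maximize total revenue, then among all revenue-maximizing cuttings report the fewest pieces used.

Consider every possible first cut. r[k] is the best of p[i]+r[k−i] over all sellable i≤k.
r[1] = 3
r[2] = 7
r[3] = 11
r[4] = 18
r[5] = 21  (first piece 1, then r[4]=18)
r[6] = 25  (first piece 2, then r[4]=18)
r[7] = 44
r[8] = 47  (first piece 1, then r[7]=44)
r[9] = 51  (first piece 2, then r[7]=44)
r[10] = 55  (first piece 3, then r[7]=44)
Maximum revenue is 55.
Now minimize piece count subject to staying optimal: for each k, pieces[k] = 1 + min over i with p[i]+r[k−i]=r[k] of pieces[k−i].
pieces[7] = 1
pieces[8] = 2
pieces[9] = 2
pieces[10] = 2

2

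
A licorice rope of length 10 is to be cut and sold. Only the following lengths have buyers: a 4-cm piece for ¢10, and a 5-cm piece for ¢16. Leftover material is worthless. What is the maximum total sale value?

32

Build f[k] bottom-up: f[k] = max over allowed piece i of (p[i] + f[k−i]).
f[1] = 0
f[2] = 0
f[3] = 0
f[4] = 10
f[5] = 16
f[6] = 16
f[7] = 16
f[8] = 20  (first piece 4, then f[4]=10)
f[9] = 26  (first piece 4, then f[5]=16)
f[10] = 32  (first piece 5, then f[5]=16)
One optimal cutting: 5 + 5 → ¢32.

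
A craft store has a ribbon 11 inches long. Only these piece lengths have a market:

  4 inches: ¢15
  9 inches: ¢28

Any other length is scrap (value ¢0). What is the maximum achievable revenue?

Let f[k] be the best obtainable value from length k. For each k, try every first piece i and keep the best of price[i] + f[k−i].
f[1] = 0
f[2] = 0
f[3] = 0
f[4] = 15
f[5] = 15
f[6] = 15
f[7] = 15
f[8] = 30  (first piece 4, then f[4]=15)
f[9] = 30
f[10] = 30
f[11] = 30
One optimal cutting: pieces 4 + 4 with 3 inches of scrap → ¢30.

30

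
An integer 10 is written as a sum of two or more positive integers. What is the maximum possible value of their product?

36

Fill P[k] for k=2..10: at each k try every first piece i and multiply by the better of (k−i) uncut or P[k−i].
P[2] = 1·max(1,0) = 1·1 = 1
P[3] = 1·max(2,1) = 1·2 = 2
P[4] = 2·max(2,1) = 2·2 = 4
P[5] = 2·max(3,2) = 2·3 = 6
P[6] = 3·max(3,2) = 3·3 = 9
P[7] = 2·max(5,6) = 2·6 = 12
P[8] = 2·max(6,9) = 2·9 = 18
P[9] = 3·max(6,9) = 3·9 = 27
P[10] = 2·max(8,18) = 2·18 = 36
One optimal split: 3 + 3 + 2 + 2; product 3·3·2·2 = 36.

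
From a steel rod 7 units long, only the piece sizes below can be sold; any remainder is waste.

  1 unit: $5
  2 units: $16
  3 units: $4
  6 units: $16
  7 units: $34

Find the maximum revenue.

Consider every possible first cut. r[k] is the best of p[i]+r[k−i] over all sellable i≤k.
r[1] = 5
r[2] = max(5+5, 16+0) = 16
r[3] = max(5+16, 16+5, 4+0) = 21
r[4] = max(5+21, 16+16, 4+5) = 32
r[5] = max(5+32, 16+21, 4+16) = 37
r[6] = max(5+37, 16+32, 4+21, 16+0) = 48
r[7] = max(5+48, 16+37, 4+32, 16+5, 34+0) = 53
One optimal cutting: 2 + 2 + 2 + 1 → $53.

53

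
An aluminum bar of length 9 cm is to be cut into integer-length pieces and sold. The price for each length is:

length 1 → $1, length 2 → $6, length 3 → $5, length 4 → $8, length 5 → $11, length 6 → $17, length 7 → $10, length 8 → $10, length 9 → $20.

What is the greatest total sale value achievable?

25

Consider every possible first cut. r[k] is the best of p[i]+r[k−i] over all sellable i≤k.
r[1] = 1
r[2] = max(1+1, 6+0) = 6
r[3] = max(1+6, 6+1, 5+0) = 7
r[4] = max(1+7, 6+6, 5+1, 8+0) = 12
r[5] = max(1+12, 6+7, 5+6, 8+1, 11+0) = 13
r[6] = max(1+13, 6+12, 5+7, 8+6, 11+1, 17+0) = 18
r[7] = max(1+18, 6+13, 5+12, …, 17+1, 10+0) = 19
r[8] = max(1+19, 6+18, 5+13, …, 10+1, 10+0) = 24
r[9] = max(1+24, 6+19, 5+18, …, 10+1, 20+0) = 25
One optimal cutting: 2 + 2 + 2 + 2 + 1 → $6 + $6 + $6 + $6 + $1 = $25.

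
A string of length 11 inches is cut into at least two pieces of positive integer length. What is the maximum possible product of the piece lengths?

54

Let m[k] be the best product for length k (with at least one cut). For each first piece i, the rest contributes max(k−i, m[k−i]).
m[2] = 1·max(1,0) = 1·1 = 1
m[3] = max(1·2, 2·1) = 2
m[4] = max(1·3, 2·2, 3·1) = 4
m[5] = max(1·4, 2·3, 3·2, 4·1) = 6
m[6] = max(1·6, 2·4, 3·3, 4·2, 5·1) = 9
m[7] = max(1·9, 2·6, 3·4, 4·3, 5·2, 6·1) = 12
m[8] = max(1·12, 2·9, 3·6, …, 6·2, 7·1) = 18
m[9] = max(1·18, 2·12, 3·9, …, 7·2, 8·1) = 27
m[10] = max(1·27, 2·18, 3·12, …, 8·2, 9·1) = 36
m[11] = max(1·36, 2·27, 3·18, …, 9·2, 10·1) = 54
One optimal split: 3 + 3 + 3 + 2; product 3·3·3·2 = 54.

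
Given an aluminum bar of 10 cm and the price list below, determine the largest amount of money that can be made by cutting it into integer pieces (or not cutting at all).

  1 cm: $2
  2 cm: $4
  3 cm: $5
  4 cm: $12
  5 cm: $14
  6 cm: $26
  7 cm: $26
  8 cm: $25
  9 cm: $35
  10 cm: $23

38

Let best[k] be the best obtainable value from length k. For each k, try every first piece i and keep the best of price[i] + best[k−i].
best[1] = 2
best[2] = max(2+2, 4+0) = 4
best[3] = max(2+4, 4+2, 5+0) = 6
best[4] = max(2+6, 4+4, 5+2, 12+0) = 12
best[5] = max(2+12, 4+6, 5+4, 12+2, 14+0) = 14
best[6] = max(2+14, 4+12, 5+6, 12+4, 14+2, 26+0) = 26
best[7] = max(2+26, 4+14, 5+12, …, 26+2, 26+0) = 28
best[8] = max(2+28, 4+26, 5+14, …, 26+2, 25+0) = 30
best[9] = max(2+30, 4+28, 5+26, …, 25+2, 35+0) = 35
best[10] = max(2+35, 4+30, 5+28, …, 35+2, 23+0) = 38
One optimal cutting: 6 + 4 → $26 + $12 = $38.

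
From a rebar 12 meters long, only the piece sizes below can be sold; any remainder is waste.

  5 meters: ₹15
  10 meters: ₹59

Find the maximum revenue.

Let r[k] be the best obtainable value from length k. For each k, try every first piece i and keep the best of price[i] + r[k−i].
r[1] = 0
r[2] = 0
r[3] = 0
r[4] = 0
r[5] = 15
r[6] = 15
r[7] = 15
r[8] = 15
r[9] = 15
r[10] = max(15+15, 59+0) = 59
r[11] = max(15+15, 59+0) = 59
r[12] = max(15+15, 59+0) = 59
One optimal cutting: pieces 10 with 2 meters of scrap → ₹59.

59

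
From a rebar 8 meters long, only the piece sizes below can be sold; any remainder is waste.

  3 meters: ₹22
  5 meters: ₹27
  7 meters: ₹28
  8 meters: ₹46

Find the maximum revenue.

Let r[k] be the best obtainable value from length k. For each k, try every first piece i and keep the best of price[i] + r[k−i].
r[1] = 0
r[2] = 0
r[3] = 22
r[4] = 22
r[5] = 27
r[6] = 44  (first piece 3, then r[3]=22)
r[7] = 44
r[8] = 49  (first piece 3, then r[5]=27)
One optimal cutting: 5 + 3 → ₹49.

49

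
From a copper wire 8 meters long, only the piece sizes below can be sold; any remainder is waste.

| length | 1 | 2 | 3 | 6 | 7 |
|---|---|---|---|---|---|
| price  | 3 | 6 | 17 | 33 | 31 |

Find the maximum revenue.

Let best[k] be the best obtainable value from length k. For each k, try every first piece i and keep the best of price[i] + best[k−i].
best[1] = 3
best[2] = max(3+3, 6+0) = 6
best[3] = max(3+6, 6+3, 17+0) = 17
best[4] = max(3+17, 6+6, 17+3) = 20
best[5] = max(3+20, 6+17, 17+6) = 23
best[6] = max(3+23, 6+20, 17+17, 33+0) = 34
best[7] = max(3+34, 6+23, 17+20, 33+3, 31+0) = 37
best[8] = max(3+37, 6+34, 17+23, 33+6, 31+3) = 40
One optimal cutting: 3 + 3 + 1 + 1 → €40.

40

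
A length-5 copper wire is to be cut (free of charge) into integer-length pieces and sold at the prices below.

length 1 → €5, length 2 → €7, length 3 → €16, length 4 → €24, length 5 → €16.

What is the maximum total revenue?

Build r[k] bottom-up: r[k] = max over allowed piece i of (p[i] + r[k−i]).
r[1] = 5
r[2] = 10  (first piece 1, then r[1]=5)
r[3] = 16
r[4] = 24
r[5] = 29  (first piece 1, then r[4]=24)
One optimal cutting: 4 + 1 → €24 + €5 = €29.

29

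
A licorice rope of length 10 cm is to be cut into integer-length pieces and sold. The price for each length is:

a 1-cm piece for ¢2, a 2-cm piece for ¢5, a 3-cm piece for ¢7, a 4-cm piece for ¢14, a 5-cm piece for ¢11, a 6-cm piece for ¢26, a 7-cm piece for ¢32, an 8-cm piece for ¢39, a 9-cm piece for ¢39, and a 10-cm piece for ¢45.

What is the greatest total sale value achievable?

Build R[k] bottom-up: R[k] = max over allowed piece i of (p[i] + R[k−i]).
R[1] = 2
R[2] = 5
R[3] = 7  (first piece 1, then R[2]=5)
R[4] = 14
R[5] = 16  (first piece 1, then R[4]=14)
R[6] = 26
R[7] = 32
R[8] = 39
R[9] = 41  (first piece 1, then R[8]=39)
R[10] = 45
Best is to sell the whole 10-cm piece uncut for ¢45.

45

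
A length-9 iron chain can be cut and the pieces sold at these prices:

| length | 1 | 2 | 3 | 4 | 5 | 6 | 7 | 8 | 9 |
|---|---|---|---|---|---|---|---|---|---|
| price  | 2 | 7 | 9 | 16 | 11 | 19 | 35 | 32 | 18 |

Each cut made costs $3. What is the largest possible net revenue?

39

Consider every possible first cut. net[k] is the best of p[i]+net[k−i] over all sellable i≤k, charging 3 whenever i<k.
net[1] = 2
net[2] = max(2+2-3, 7+0) = 7
net[3] = max(2+7-3, 7+2-3, 9+0) = 9
net[4] = max(2+9-3, 7+7-3, 9+2-3, 16+0) = 16
net[5] = max(2+16-3, 7+9-3, 9+7-3, 16+2-3, 11+0) = 15
net[6] = max(2+15-3, 7+16-3, 9+9-3, 16+7-3, 11+2-3, 19+0) = 20
net[7] = max(2+20-3, 7+15-3, 9+16-3, …, 19+2-3, 35+0) = 35
net[8] = max(2+35-3, 7+20-3, 9+15-3, …, 35+2-3, 32+0) = 34
net[9] = max(2+34-3, 7+35-3, 9+20-3, …, 32+2-3, 18+0) = 39
One optimal plan: pieces 7 + 2 (1 cut) → $42 − $3 = $39.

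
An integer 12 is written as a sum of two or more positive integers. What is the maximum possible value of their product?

81

Let g[k] be the best product for length k (with at least one cut). For each first piece i, the rest contributes max(k−i, g[k−i]).
g[2] = 1·max(1,0) = 1·1 = 1
g[3] = max(1·2, 2·1) = 2
g[4] = max(1·3, 2·2, 3·1) = 4
g[5] = max(1·4, 2·3, 3·2, 4·1) = 6
g[6] = max(1·6, 2·4, 3·3, 4·2, 5·1) = 9
g[7] = max(1·9, 2·6, 3·4, 4·3, 5·2, 6·1) = 12
g[8] = max(1·12, 2·9, 3·6, …, 6·2, 7·1) = 18
g[9] = max(1·18, 2·12, 3·9, …, 7·2, 8·1) = 27
g[10] = max(1·27, 2·18, 3·12, …, 8·2, 9·1) = 36
g[11] = max(1·36, 2·27, 3·18, …, 9·2, 10·1) = 54
g[12] = max(1·54, 2·36, 3·27, …, 10·2, 11·1) = 81
One optimal split: 3 + 3 + 3 + 3; product 3·3·3·3 = 81.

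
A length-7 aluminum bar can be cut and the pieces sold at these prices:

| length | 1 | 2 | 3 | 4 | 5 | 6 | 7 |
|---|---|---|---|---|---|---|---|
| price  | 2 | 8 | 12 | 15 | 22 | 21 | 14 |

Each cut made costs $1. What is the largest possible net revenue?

Build net[k] bottom-up: net[k] = max over allowed piece i of (p[i] + net[k−i]) − 1 per cut.
net[1] = 2
net[2] = max(2+2-1, 8+0) = 8
net[3] = max(2+8-1, 8+2-1, 12+0) = 12
net[4] = max(2+12-1, 8+8-1, 12+2-1, 15+0) = 15
net[5] = max(2+15-1, 8+12-1, 12+8-1, 15+2-1, 22+0) = 22
net[6] = max(2+22-1, 8+15-1, 12+12-1, 15+8-1, 22+2-1, 21+0) = 23
net[7] = max(2+23-1, 8+22-1, 12+15-1, …, 21+2-1, 14+0) = 29
One optimal plan: pieces 5 + 2 (1 cut) → $30 − $1 = $29.

29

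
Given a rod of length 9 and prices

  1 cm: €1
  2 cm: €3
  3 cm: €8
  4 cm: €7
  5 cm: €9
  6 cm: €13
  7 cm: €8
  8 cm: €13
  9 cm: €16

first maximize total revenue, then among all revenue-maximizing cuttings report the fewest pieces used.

3

Consider every possible first cut. r[k] is the best of p[i]+r[k−i] over all sellable i≤k.
r[1] = 1
r[2] = max(1+1, 3+0) = 3
r[3] = max(1+3, 3+1, 8+0) = 8
r[4] = max(1+8, 3+3, 8+1, 7+0) = 9
r[5] = max(1+9, 3+8, 8+3, 7+1, 9+0) = 11
r[6] = max(1+11, 3+9, 8+8, 7+3, 9+1, 13+0) = 16
r[7] = max(1+16, 3+11, 8+9, …, 13+1, 8+0) = 17
r[8] = max(1+17, 3+16, 8+11, …, 8+1, 13+0) = 19
r[9] = max(1+19, 3+17, 8+16, …, 13+1, 16+0) = 24
Maximum revenue is €24.
Now minimize piece count subject to staying optimal: for each k, pieces[k] = 1 + min over i with p[i]+r[k−i]=r[k] of pieces[k−i].
pieces[6] = 2
pieces[7] = 3
pieces[8] = 3
pieces[9] = 3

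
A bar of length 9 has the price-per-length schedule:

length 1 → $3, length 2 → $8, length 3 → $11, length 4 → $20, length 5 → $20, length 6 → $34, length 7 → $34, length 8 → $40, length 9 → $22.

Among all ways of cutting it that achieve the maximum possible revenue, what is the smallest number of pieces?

2

Build r[k] bottom-up: r[k] = max over allowed piece i of (p[i] + r[k−i]).
r[1] = 3
r[2] = 8
r[3] = 11  (first piece 1, then r[2]=8)
r[4] = 20
r[5] = 23  (first piece 1, then r[4]=20)
r[6] = 34
r[7] = 37  (first piece 1, then r[6]=34)
r[8] = 42  (first piece 2, then r[6]=34)
r[9] = 45  (first piece 1, then r[8]=42)
Maximum revenue is $45.
Now minimize piece count subject to staying optimal: for each k, pieces[k] = 1 + min over i with p[i]+r[k−i]=r[k] of pieces[k−i].
pieces[6] = 1
pieces[7] = 2
pieces[8] = 2
pieces[9] = 2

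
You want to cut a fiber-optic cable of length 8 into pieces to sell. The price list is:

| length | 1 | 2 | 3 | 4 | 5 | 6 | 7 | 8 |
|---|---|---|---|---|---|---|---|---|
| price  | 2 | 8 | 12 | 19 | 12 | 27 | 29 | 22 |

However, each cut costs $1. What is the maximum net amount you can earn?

Let net[k] be the best obtainable value from length k. For each k, try every first piece i and keep the best of price[i] + net[k−i] minus the 1 cut fee when i<k.
net[1] = 2
net[2] = max(2+2-1, 8+0) = 8
net[3] = max(2+8-1, 8+2-1, 12+0) = 12
net[4] = max(2+12-1, 8+8-1, 12+2-1, 19+0) = 19
net[5] = max(2+19-1, 8+12-1, 12+8-1, 19+2-1, 12+0) = 20
net[6] = max(2+20-1, 8+19-1, 12+12-1, 19+8-1, 12+2-1, 27+0) = 27
net[7] = max(2+27-1, 8+20-1, 12+19-1, …, 27+2-1, 29+0) = 30
net[8] = max(2+30-1, 8+27-1, 12+20-1, …, 29+2-1, 22+0) = 37
One optimal plan: pieces 4 + 4 (1 cut) → $38 − $1 = $37.

37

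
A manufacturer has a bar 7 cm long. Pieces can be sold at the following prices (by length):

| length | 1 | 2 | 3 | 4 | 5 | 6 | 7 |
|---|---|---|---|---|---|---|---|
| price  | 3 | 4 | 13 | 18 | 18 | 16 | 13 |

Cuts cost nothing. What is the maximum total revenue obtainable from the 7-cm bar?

31

Build R[k] bottom-up: R[k] = max over allowed piece i of (p[i] + R[k−i]).
R[1] = 3
R[2] = 6  (first piece 1, then R[1]=3)
R[3] = 13
R[4] = 18
R[5] = 21  (first piece 1, then R[4]=18)
R[6] = 26  (first piece 3, then R[3]=13)
R[7] = 31  (first piece 3, then R[4]=18)
One optimal cutting: 4 + 3 → $18 + $13 = $31.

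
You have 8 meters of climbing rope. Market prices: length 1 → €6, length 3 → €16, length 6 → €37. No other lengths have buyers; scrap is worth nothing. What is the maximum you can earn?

Let r[k] be the best obtainable value from length k. For each k, try every first piece i and keep the best of price[i] + r[k−i].
r[1] = 6
r[2] = 12  (first piece 1, then r[1]=6)
r[3] = 18  (first piece 1, then r[2]=12)
r[4] = 24  (first piece 1, then r[3]=18)
r[5] = 30  (first piece 1, then r[4]=24)
r[6] = 37
r[7] = 43  (first piece 1, then r[6]=37)
r[8] = 49  (first piece 1, then r[7]=43)
One optimal cutting: 6 + 1 + 1 → €49.

49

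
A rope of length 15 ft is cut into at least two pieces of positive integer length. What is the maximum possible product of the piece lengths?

243

Fill P[k] for k=2..15: at each k try every first piece i and multiply by the better of (k−i) uncut or P[k−i].
P[2] = 1*max(1,0) = 1*1 = 1
P[3] = 1*max(2,1) = 1*2 = 2
P[4] = 2*max(2,1) = 2*2 = 4
P[5] = 2*max(3,2) = 2*3 = 6
P[6] = 3*max(3,2) = 3*3 = 9
P[7] = 2*max(5,6) = 2*6 = 12
P[8] = 2*max(6,9) = 2*9 = 18
P[9] = 3*max(6,9) = 3*9 = 27
P[10] = 2*max(8,18) = 2*18 = 36
P[11] = 2*max(9,27) = 2*27 = 54
P[12] = 3*max(9,27) = 3*27 = 81
P[13] = 2*max(11,54) = 2*54 = 108
P[14] = 2*max(12,81) = 2*81 = 162
P[15] = 3*max(12,81) = 3*81 = 243
One optimal split: 3 + 3 + 3 + 3 + 3; product 3*3*3*3*3 = 243.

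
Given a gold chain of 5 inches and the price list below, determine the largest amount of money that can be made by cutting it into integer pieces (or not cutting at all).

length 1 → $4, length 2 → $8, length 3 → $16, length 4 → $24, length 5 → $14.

28

Let best[k] be the best obtainable value from length k. For each k, try every first piece i and keep the best of price[i] + best[k−i].
best[1] = 4
best[2] = max(4+4, 8+0) = 8
best[3] = max(4+8, 8+4, 16+0) = 16
best[4] = max(4+16, 8+8, 16+4, 24+0) = 24
best[5] = max(4+24, 8+16, 16+8, 24+4, 14+0) = 28
One optimal cutting: 4 + 1 → $24 + $4 = $28.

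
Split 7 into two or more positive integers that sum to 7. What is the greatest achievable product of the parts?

Define prod[k] = max over 1≤i<k of i · max(k−i, prod[k−i]); the inner max lets the remainder stay uncut if that's better.
prod[2] = 1*max(1,0) = 1*1 = 1
prod[3] = 1*max(2,1) = 1*2 = 2
prod[4] = 2*max(2,1) = 2*2 = 4
prod[5] = 2*max(3,2) = 2*3 = 6
prod[6] = 3*max(3,2) = 3*3 = 9
prod[7] = 2*max(5,6) = 2*6 = 12
One optimal split: 3 + 2 + 2; product 3*2*2 = 12.

12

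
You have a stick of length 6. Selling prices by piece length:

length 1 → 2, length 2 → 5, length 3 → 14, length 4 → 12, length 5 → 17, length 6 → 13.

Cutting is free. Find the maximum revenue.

Consider every possible first cut. v[k] is the best of p[i]+v[k−i] over all sellable i≤k.
v[1] = 2
v[2] = 5
v[3] = 14
v[4] = 16  (first piece 1, then v[3]=14)
v[5] = 19  (first piece 2, then v[3]=14)
v[6] = 28  (first piece 3, then v[3]=14)
One optimal cutting: 3 + 3 → 14 + 14 = 28.

28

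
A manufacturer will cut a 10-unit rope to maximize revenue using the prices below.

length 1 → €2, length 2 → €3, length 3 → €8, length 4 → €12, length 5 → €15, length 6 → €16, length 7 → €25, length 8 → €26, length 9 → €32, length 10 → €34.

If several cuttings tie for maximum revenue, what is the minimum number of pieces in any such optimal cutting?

Consider every possible first cut. r[k] is the best of p[i]+r[k−i] over all sellable i≤k.
r[1] = 2
r[2] = 4  (first piece 1, then r[1]=2)
r[3] = 8
r[4] = 12
r[5] = 15
r[6] = 17  (first piece 1, then r[5]=15)
r[7] = 25
r[8] = 27  (first piece 1, then r[7]=25)
r[9] = 32
r[10] = 34  (first piece 1, then r[9]=32)
Maximum revenue is €34.
Now minimize piece count subject to staying optimal: for each k, pieces[k] = 1 + min over i with p[i]+r[k−i]=r[k] of pieces[k−i].
pieces[7] = 1
pieces[8] = 2
pieces[9] = 1
pieces[10] = 1

1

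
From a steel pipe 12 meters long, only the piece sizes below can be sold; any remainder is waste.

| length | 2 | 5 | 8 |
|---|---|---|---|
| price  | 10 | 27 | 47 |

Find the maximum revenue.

67

Let r[k] be the best obtainable value from length k. For each k, try every first piece i and keep the best of price[i] + r[k−i].
r[1] = 0
r[2] = 10
r[3] = 10
r[4] = 20  (first piece 2, then r[2]=10)
r[5] = max(10+10, 27+0) = 27
r[6] = max(10+20, 27+0) = 30
r[7] = max(10+27, 27+10) = 37
r[8] = max(10+30, 27+10, 47+0) = 47
r[9] = max(10+37, 27+20, 47+0) = 47
r[10] = max(10+47, 27+27, 47+10) = 57
r[11] = max(10+47, 27+30, 47+10) = 57
r[12] = max(10+57, 27+37, 47+20) = 67
One optimal cutting: 8 + 2 + 2 → $67.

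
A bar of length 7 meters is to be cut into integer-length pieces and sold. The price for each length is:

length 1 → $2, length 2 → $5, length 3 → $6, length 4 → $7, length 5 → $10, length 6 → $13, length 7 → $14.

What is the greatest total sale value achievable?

17

Build v[k] bottom-up: v[k] = max over allowed piece i of (p[i] + v[k−i]).
v[1] = 2
v[2] = max(2+2, 5+0) = 5
v[3] = max(2+5, 5+2, 6+0) = 7
v[4] = max(2+7, 5+5, 6+2, 7+0) = 10
v[5] = max(2+10, 5+7, 6+5, 7+2, 10+0) = 12
v[6] = max(2+12, 5+10, 6+7, 7+5, 10+2, 13+0) = 15
v[7] = max(2+15, 5+12, 6+10, …, 13+2, 14+0) = 17
One optimal cutting: 2 + 2 + 2 + 1 → $5 + $5 + $5 + $2 = $17.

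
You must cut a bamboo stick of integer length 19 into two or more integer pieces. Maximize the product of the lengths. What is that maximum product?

Fill prod[k] for k=2..19: at each k try every first piece i and multiply by the better of (k−i) uncut or prod[k−i].
Small cases: prod[2]=1, prod[3]=2, prod[4]=4, prod[5]=6, prod[6]=9, prod[7]=12, prod[8]=18, prod[9]=27, prod[10]=36, prod[11]=54.
prod[12] = 3·max(9,27) = 3·27 = 81
prod[13] = 2·max(11,54) = 2·54 = 108
prod[14] = 2·max(12,81) = 2·81 = 162
prod[15] = 3·max(12,81) = 3·81 = 243
prod[16] = 2·max(14,162) = 2·162 = 324
prod[17] = 2·max(15,243) = 2·243 = 486
prod[18] = 3·max(15,243) = 3·243 = 729
prod[19] = 2·max(17,486) = 2·486 = 972
One optimal split: 3 + 3 + 3 + 3 + 3 + 2 + 2; product 3·3·3·3·3·2·2 = 972.

972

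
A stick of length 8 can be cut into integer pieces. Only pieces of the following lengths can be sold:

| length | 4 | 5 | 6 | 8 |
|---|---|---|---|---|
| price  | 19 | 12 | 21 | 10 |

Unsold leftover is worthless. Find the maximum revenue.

Build r[k] bottom-up: r[k] = max over allowed piece i of (p[i] + r[k−i]).
r[1] = 0
r[2] = 0
r[3] = 0
r[4] = 19
r[5] = 19
r[6] = 21
r[7] = 21
r[8] = 38  (first piece 4, then r[4]=19)
One optimal cutting: 4 + 4 → $38.

38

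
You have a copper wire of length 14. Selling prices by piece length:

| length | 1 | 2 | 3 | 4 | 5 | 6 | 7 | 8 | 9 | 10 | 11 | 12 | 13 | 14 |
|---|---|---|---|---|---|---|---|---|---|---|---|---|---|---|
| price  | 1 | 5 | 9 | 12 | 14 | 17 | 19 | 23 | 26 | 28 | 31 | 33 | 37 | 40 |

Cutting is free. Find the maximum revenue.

Build R[k] bottom-up: R[k] = max over allowed piece i of (p[i] + R[k−i]).
R[1] = 1
R[2] = 5
R[3] = 9
R[4] = 12
R[5] = 14  (first piece 2, then R[3]=9)
R[6] = 18  (first piece 3, then R[3]=9)
R[7] = 21  (first piece 3, then R[4]=12)
R[8] = 24  (first piece 4, then R[4]=12)
R[9] = 27  (first piece 3, then R[6]=18)
R[10] = 30  (first piece 3, then R[7]=21)
R[11] = 33  (first piece 3, then R[8]=24)
R[12] = 36  (first piece 3, then R[9]=27)
R[13] = 39  (first piece 3, then R[10]=30)
R[14] = 42  (first piece 3, then R[11]=33)
One optimal cutting: 4 + 4 + 3 + 3 → €12 + €12 + €9 + €9 = €42.

42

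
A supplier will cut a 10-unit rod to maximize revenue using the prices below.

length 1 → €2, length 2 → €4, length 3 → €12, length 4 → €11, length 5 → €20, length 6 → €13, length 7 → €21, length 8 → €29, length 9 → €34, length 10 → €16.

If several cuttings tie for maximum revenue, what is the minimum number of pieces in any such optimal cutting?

Consider every possible first cut. r[k] is the best of p[i]+r[k−i] over all sellable i≤k.
r[1] = 2
r[2] = max(2+2, 4+0) = 4
r[3] = max(2+4, 4+2, 12+0) = 12
r[4] = max(2+12, 4+4, 12+2, 11+0) = 14
r[5] = max(2+14, 4+12, 12+4, 11+2, 20+0) = 20
r[6] = max(2+20, 4+14, 12+12, 11+4, 20+2, 13+0) = 24
r[7] = max(2+24, 4+20, 12+14, …, 13+2, 21+0) = 26
r[8] = max(2+26, 4+24, 12+20, …, 21+2, 29+0) = 32
r[9] = max(2+32, 4+26, 12+24, …, 29+2, 34+0) = 36
r[10] = max(2+36, 4+32, 12+26, …, 34+2, 16+0) = 40
Maximum revenue is €40.
Now minimize piece count subject to staying optimal: for each k, pieces[k] = 1 + min over i with p[i]+r[k−i]=r[k] of pieces[k−i].
pieces[7] = 3
pieces[8] = 2
pieces[9] = 3
pieces[10] = 2

2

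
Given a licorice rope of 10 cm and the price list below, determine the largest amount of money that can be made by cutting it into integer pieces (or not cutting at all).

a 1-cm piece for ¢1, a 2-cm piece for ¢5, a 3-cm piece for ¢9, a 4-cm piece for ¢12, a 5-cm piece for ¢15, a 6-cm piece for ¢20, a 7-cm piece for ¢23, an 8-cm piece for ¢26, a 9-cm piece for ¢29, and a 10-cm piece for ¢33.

Build best[k] bottom-up: best[k] = max over allowed piece i of (p[i] + best[k−i]).
best[1] = 1
best[2] = max(1+1, 5+0) = 5
best[3] = max(1+5, 5+1, 9+0) = 9
best[4] = max(1+9, 5+5, 9+1, 12+0) = 12
best[5] = max(1+12, 5+9, 9+5, 12+1, 15+0) = 15
best[6] = max(1+15, 5+12, 9+9, 12+5, 15+1, 20+0) = 20
best[7] = max(1+20, 5+15, 9+12, …, 20+1, 23+0) = 23
best[8] = max(1+23, 5+20, 9+15, …, 23+1, 26+0) = 26
best[9] = max(1+26, 5+23, 9+20, …, 26+1, 29+0) = 29
best[10] = max(1+29, 5+26, 9+23, …, 29+1, 33+0) = 33
Best is to sell the whole 10-cm piece uncut for ¢33.

33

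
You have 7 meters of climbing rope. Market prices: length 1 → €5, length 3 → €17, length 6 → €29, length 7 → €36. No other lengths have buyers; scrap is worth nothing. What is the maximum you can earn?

Build r[k] bottom-up: r[k] = max over allowed piece i of (p[i] + r[k−i]).
r[1] = 5
r[2] = 10  (first piece 1, then r[1]=5)
r[3] = max(5+10, 17+0) = 17
r[4] = max(5+17, 17+5) = 22
r[5] = max(5+22, 17+10) = 27
r[6] = max(5+27, 17+17, 29+0) = 34
r[7] = max(5+34, 17+22, 29+5, 36+0) = 39
One optimal cutting: 3 + 3 + 1 → €39.

39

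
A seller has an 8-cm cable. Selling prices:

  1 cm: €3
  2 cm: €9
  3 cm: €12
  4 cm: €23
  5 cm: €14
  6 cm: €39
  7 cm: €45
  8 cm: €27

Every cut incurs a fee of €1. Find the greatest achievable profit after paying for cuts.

Let v[k] be the best obtainable value from length k. For each k, try every first piece i and keep the best of price[i] + v[k−i] minus the 1 cut fee when i<k.
v[1] = 3
v[2] = max(3+3-1, 9+0) = 9
v[3] = max(3+9-1, 9+3-1, 12+0) = 12
v[4] = max(3+12-1, 9+9-1, 12+3-1, 23+0) = 23
v[5] = max(3+23-1, 9+12-1, 12+9-1, 23+3-1, 14+0) = 25
v[6] = max(3+25-1, 9+23-1, 12+12-1, 23+9-1, 14+3-1, 39+0) = 39
v[7] = max(3+39-1, 9+25-1, 12+23-1, …, 39+3-1, 45+0) = 45
v[8] = max(3+45-1, 9+39-1, 12+25-1, …, 45+3-1, 27+0) = 47
One optimal plan: pieces 7 + 1 (1 cut) → €48 − €1 = €47.

47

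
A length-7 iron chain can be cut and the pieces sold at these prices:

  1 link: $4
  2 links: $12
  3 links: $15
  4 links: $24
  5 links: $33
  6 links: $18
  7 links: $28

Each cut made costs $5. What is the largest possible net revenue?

40

Let v[k] be the best obtainable value from length k. For each k, try every first piece i and keep the best of price[i] + v[k−i] minus the 5 cut fee when i<k.
v[1] = 4
v[2] = 12
v[3] = 15
v[4] = 24
v[5] = 33
v[6] = 32  (first piece 1, then v[5]=33)
v[7] = 40  (first piece 2, then v[5]=33)
One optimal plan: pieces 5 + 2 (1 cut) → $45 − $5 = $40.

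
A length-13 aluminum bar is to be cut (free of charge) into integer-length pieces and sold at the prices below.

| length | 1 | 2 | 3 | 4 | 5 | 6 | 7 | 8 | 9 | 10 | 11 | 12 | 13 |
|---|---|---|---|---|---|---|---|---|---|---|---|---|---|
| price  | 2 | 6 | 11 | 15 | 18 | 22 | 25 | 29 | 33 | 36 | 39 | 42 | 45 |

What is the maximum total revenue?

48

Build r[k] bottom-up: r[k] = max over allowed piece i of (p[i] + r[k−i]).
r[1] = 2
r[2] = 6
r[3] = 11
r[4] = 15
r[5] = 18
r[6] = 22  (first piece 3, then r[3]=11)
r[7] = 26  (first piece 3, then r[4]=15)
r[8] = 30  (first piece 4, then r[4]=15)
r[9] = 33  (first piece 3, then r[6]=22)
r[10] = 37  (first piece 3, then r[7]=26)
r[11] = 41  (first piece 3, then r[8]=30)
r[12] = 45  (first piece 4, then r[8]=30)
r[13] = 48  (first piece 3, then r[10]=37)
One optimal cutting: 4 + 3 + 3 + 3 → $15 + $11 + $11 + $11 = $48.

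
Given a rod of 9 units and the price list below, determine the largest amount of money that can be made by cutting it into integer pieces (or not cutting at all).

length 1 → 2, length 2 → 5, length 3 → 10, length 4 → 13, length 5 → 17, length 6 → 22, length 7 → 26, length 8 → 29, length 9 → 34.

34

Let best[k] be the best obtainable value from length k. For each k, try every first piece i and keep the best of price[i] + best[k−i].
best[1] = 2
best[2] = 5
best[3] = 10
best[4] = 13
best[5] = 17
best[6] = 22
best[7] = 26
best[8] = 29
best[9] = 34
Best is to sell the whole 9-unit piece uncut for 34.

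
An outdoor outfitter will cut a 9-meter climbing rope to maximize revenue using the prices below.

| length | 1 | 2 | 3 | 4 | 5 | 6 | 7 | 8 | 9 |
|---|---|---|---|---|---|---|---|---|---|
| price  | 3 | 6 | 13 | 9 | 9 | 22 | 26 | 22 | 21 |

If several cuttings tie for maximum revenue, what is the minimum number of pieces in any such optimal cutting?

3

Build r[k] bottom-up: r[k] = max over allowed piece i of (p[i] + r[k−i]).
r[1] = 3
r[2] = max(3+3, 6+0) = 6
r[3] = max(3+6, 6+3, 13+0) = 13
r[4] = max(3+13, 6+6, 13+3, 9+0) = 16
r[5] = max(3+16, 6+13, 13+6, 9+3, 9+0) = 19
r[6] = max(3+19, 6+16, 13+13, 9+6, 9+3, 22+0) = 26
r[7] = max(3+26, 6+19, 13+16, …, 22+3, 26+0) = 29
r[8] = max(3+29, 6+26, 13+19, …, 26+3, 22+0) = 32
r[9] = max(3+32, 6+29, 13+26, …, 22+3, 21+0) = 39
Maximum revenue is €39.
Now minimize piece count subject to staying optimal: for each k, pieces[k] = 1 + min over i with p[i]+r[k−i]=r[k] of pieces[k−i].
pieces[6] = 2
pieces[7] = 3
pieces[8] = 3
pieces[9] = 3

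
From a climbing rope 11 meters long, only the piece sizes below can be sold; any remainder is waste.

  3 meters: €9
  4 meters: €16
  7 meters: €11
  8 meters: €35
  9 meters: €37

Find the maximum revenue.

44

Let r[k] be the best obtainable value from length k. For each k, try every first piece i and keep the best of price[i] + r[k−i].
r[1] = 0
r[2] = 0
r[3] = 9
r[4] = max(9+0, 16+0) = 16
r[5] = max(9+0, 16+0) = 16
r[6] = max(9+9, 16+0) = 18
r[7] = max(9+16, 16+9, 11+0) = 25
r[8] = max(9+16, 16+16, 11+0, 35+0) = 35
r[9] = max(9+18, 16+16, 11+0, 35+0, 37+0) = 37
r[10] = max(9+25, 16+18, 11+9, 35+0, 37+0) = 37
r[11] = max(9+35, 16+25, 11+16, 35+9, 37+0) = 44
One optimal cutting: 8 + 3 → €44.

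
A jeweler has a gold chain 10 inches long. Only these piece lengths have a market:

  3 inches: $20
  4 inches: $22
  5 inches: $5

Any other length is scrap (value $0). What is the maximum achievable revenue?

62

Let f[k] be the best obtainable value from length k. For each k, try every first piece i and keep the best of price[i] + f[k−i].
f[1] = 0
f[2] = 0
f[3] = 20
f[4] = 22
f[5] = 22
f[6] = 40  (first piece 3, then f[3]=20)
f[7] = 42  (first piece 3, then f[4]=22)
f[8] = 44  (first piece 4, then f[4]=22)
f[9] = 60  (first piece 3, then f[6]=40)
f[10] = 62  (first piece 3, then f[7]=42)
One optimal cutting: 4 + 3 + 3 → $62.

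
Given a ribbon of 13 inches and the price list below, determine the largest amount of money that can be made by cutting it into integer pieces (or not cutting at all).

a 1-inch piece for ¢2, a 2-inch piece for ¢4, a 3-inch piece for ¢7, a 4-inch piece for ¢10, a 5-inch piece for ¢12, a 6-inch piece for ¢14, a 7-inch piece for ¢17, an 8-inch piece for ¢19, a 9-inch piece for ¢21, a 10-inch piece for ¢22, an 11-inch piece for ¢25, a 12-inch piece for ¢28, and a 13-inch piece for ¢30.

32

Let r[k] be the best obtainable value from length k. For each k, try every first piece i and keep the best of price[i] + r[k−i].
r[1] = 2
r[2] = max(2+2, 4+0) = 4
r[3] = max(2+4, 4+2, 7+0) = 7
r[4] = max(2+7, 4+4, 7+2, 10+0) = 10
r[5] = max(2+10, 4+7, 7+4, 10+2, 12+0) = 12
r[6] = max(2+12, 4+10, 7+7, 10+4, 12+2, 14+0) = 14
r[7] = max(2+14, 4+12, 7+10, …, 14+2, 17+0) = 17
r[8] = max(2+17, 4+14, 7+12, …, 17+2, 19+0) = 20
r[9] = max(2+20, 4+17, 7+14, …, 19+2, 21+0) = 22
r[10] = max(2+22, 4+20, 7+17, …, 21+2, 22+0) = 24
r[11] = max(2+24, 4+22, 7+20, …, 22+2, 25+0) = 27
r[12] = max(2+27, 4+24, 7+22, …, 25+2, 28+0) = 30
r[13] = max(2+30, 4+27, 7+24, …, 28+2, 30+0) = 32
One optimal cutting: 4 + 4 + 4 + 1 → ¢10 + ¢10 + ¢10 + ¢2 = ¢32.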